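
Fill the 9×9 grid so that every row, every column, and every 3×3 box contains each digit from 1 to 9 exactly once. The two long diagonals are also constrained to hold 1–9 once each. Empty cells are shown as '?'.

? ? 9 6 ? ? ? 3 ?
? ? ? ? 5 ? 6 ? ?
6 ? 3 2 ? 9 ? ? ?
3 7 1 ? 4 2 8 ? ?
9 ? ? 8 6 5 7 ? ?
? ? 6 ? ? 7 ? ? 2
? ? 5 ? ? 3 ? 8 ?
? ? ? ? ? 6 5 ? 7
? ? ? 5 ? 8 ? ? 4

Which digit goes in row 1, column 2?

row 4, column 4 = 9: row 4 has {1,2,3,4,7,8}; col 4 has {2,5,6,8}; box has {2,4,5,6,7,8}; main diagonal has {3,4,6,7} → only 9 remains.
row 1, column 5 = 7: in row 1, 7 can only go here (every other open cell in that row sees a 7).
row 2, column 4 = 3: in row 2, 3 can only go here (every other open cell in that row sees a 3).
row 6, column 4 = 1: row 6 has {2,6,7}; col 4 has {2,3,5,6,8,9}; box has {2,4,5,6,7,8,9}; anti-diagonal has {2,5,6} → only 1 remains.
row 6, column 5 = 3: row 6 has {1,2,6,7}; col 5 has {4,5,6,7}; box has {1,2,4,5,6,7,8,9} → only 3 remains.
row 8, column 4 = 4: row 8 has {5,6,7}; col 4 has {1,2,3,5,6,8,9}; box has {3,5,6,8} → only 4 remains.
row 9, column 1 = 7: row 9 has {4,5,8}; col 1 has {3,6,9}; box has {5}; anti-diagonal has {1,2,5,6} → only 7 remains.
row 9, column 3 = 2: row 9 has {4,5,7,8}; col 3 has {1,3,5,6,9}; box has {5,7} → only 2 remains.
row 1, column 9 = 8: row 1 has {3,6,7,9}; col 9 has {2,4,7}; box has {3,6}; anti-diagonal has {1,2,5,6,7} → only 8 remains.
row 3, column 7 = 4: row 3 has {2,3,6,9}; col 7 has {5,6,7,8}; box has {3,6,8}; anti-diagonal has {1,2,5,6,7,8} → only 4 remains.
row 5, column 3 = 4: row 5 has {5,6,7,8,9}; col 3 has {1,2,3,5,6,9}; box has {1,3,6,7,9} → only 4 remains.
row 5, column 8 = 1: row 5 has {4,5,6,7,8,9}; col 8 has {3,8}; box has {2,7,8} → only 1 remains.
row 5, column 9 = 3: row 5 has {1,4,5,6,7,8,9}; col 9 has {2,4,7,8}; box has {1,2,7,8} → only 3 remains.
row 6, column 7 = 9: row 6 has {1,2,3,6,7}; col 7 has {4,5,6,7,8}; box has {1,2,3,7,8} → only 9 remains.
row 7, column 4 = 7: row 7 has {3,5,8}; col 4 has {1,2,3,4,5,6,8,9}; box has {3,4,5,6,8} → only 7 remains.
row 8, column 3 = 8: row 8 has {4,5,6,7}; col 3 has {1,2,3,4,5,6,9}; box has {2,5,7} → only 8 remains.
row 8, column 8 = 2: row 8 has {4,5,6,7,8}; col 8 has {1,3,8}; box has {4,5,7,8}; main diagonal has {3,4,6,7,9} → only 2 remains.
row 2, column 3 = 7: row 2 has {3,5,6}; col 3 has {1,2,3,4,5,6,8,9}; box has {3,6,9} → only 7 remains.
row 2, column 8 = 9: row 2 has {3,5,6,7}; col 8 has {1,2,3,8}; box has {3,4,6,8}; anti-diagonal has {1,2,4,5,6,7,8} → only 9 remains.
row 2, column 9 = 1: row 2 has {3,5,6,7,9}; col 9 has {2,3,4,7,8}; box has {3,4,6,8,9} → only 1 remains.
row 3, column 9 = 5: row 3 has {2,3,4,6,9}; col 9 has {1,2,3,4,7,8}; box has {1,3,4,6,8,9} → only 5 remains.
row 4, column 9 = 6: row 4 has {1,2,3,4,7,8,9}; col 9 has {1,2,3,4,5,7,8}; box has {1,2,3,7,8,9} → only 6 remains.
row 5, column 2 = 2: row 5 has {1,3,4,5,6,7,8,9}; col 2 has {7}; box has {1,3,4,6,7,9} → only 2 remains.
row 7, column 7 = 1: row 7 has {3,5,7,8}; col 7 has {4,5,6,7,8,9}; box has {2,4,5,7,8}; main diagonal has {2,3,4,6,7,9} → only 1 remains.
row 7, column 9 = 9: row 7 has {1,3,5,7,8}; col 9 has {1,2,3,4,5,6,7,8}; box has {1,2,4,5,7,8} → only 9 remains.
row 8, column 1 = 1: row 8 has {2,4,5,6,7,8}; col 1 has {3,6,7,9}; box has {2,5,7,8} → only 1 remains.
row 8, column 2 = 3: row 8 has {1,2,4,5,6,7,8}; col 2 has {2,7}; box has {1,2,5,7,8}; anti-diagonal has {1,2,4,5,6,7,8,9} → only 3 remains.
row 8, column 5 = 9: row 8 has {1,2,3,4,5,6,7,8}; col 5 has {3,4,5,6,7}; box has {3,4,5,6,7,8} → only 9 remains.
row 9, column 5 = 1: row 9 has {2,4,5,7,8}; col 5 has {3,4,5,6,7,9}; box has {3,4,5,6,7,8,9} → only 1 remains.
row 9, column 7 = 3: row 9 has {1,2,4,5,7,8}; col 7 has {1,4,5,6,7,8,9}; box has {1,2,4,5,7,8,9} → only 3 remains.
row 9, column 8 = 6: row 9 has {1,2,3,4,5,7,8}; col 8 has {1,2,3,8,9}; box has {1,2,3,4,5,7,8,9} → only 6 remains.
row 1, column 1 = 5: row 1 has {3,6,7,8,9}; col 1 has {1,3,6,7,9}; box has {3,6,7,9}; main diagonal has {1,2,3,4,6,7,9} → only 5 remains.
row 1, column 7 = 2: row 1 has {3,5,6,7,8,9}; col 7 has {1,3,4,5,6,7,8,9}; box has {1,3,4,5,6,8,9} → only 2 remains.
row 2, column 2 = 8: row 2 has {1,3,5,6,7,9}; col 2 has {2,3,7}; box has {3,5,6,7,9}; main diagonal has {1,2,3,4,5,6,7,9} → only 8 remains.
row 2, column 6 = 4: row 2 has {1,3,5,6,7,8,9}; col 6 has {2,3,5,6,7,8,9}; box has {2,3,5,6,7,9} → only 4 remains.
row 3, column 2 = 1: row 3 has {2,3,4,5,6,9}; col 2 has {2,3,7,8}; box has {3,5,6,7,8,9} → only 1 remains.
row 3, column 5 = 8: row 3 has {1,2,3,4,5,6,9}; col 5 has {1,3,4,5,6,7,9}; box has {2,3,4,5,6,7,9} → only 8 remains.
row 3, column 8 = 7: row 3 has {1,2,3,4,5,6,8,9}; col 8 has {1,2,3,6,8,9}; box has {1,2,3,4,5,6,8,9} → only 7 remains.
row 4, column 8 = 5: row 4 has {1,2,3,4,6,7,8,9}; col 8 has {1,2,3,6,7,8,9}; box has {1,2,3,6,7,8,9} → only 5 remains.
row 6, column 1 = 8: row 6 has {1,2,3,6,7,9}; col 1 has {1,3,5,6,7,9}; box has {1,2,3,4,6,7,9} → only 8 remains.
row 6, column 2 = 5: row 6 has {1,2,3,6,7,8,9}; col 2 has {1,2,3,7,8}; box has {1,2,3,4,6,7,8,9} → only 5 remains.
row 6, column 8 = 4: row 6 has {1,2,3,5,6,7,8,9}; col 8 has {1,2,3,5,6,7,8,9}; box has {1,2,3,5,6,7,8,9} → only 4 remains.
row 7, column 1 = 4: row 7 has {1,3,5,7,8,9}; col 1 has {1,3,5,6,7,8,9}; box has {1,2,3,5,7,8} → only 4 remains.
row 7, column 2 = 6: row 7 has {1,3,4,5,7,8,9}; col 2 has {1,2,3,5,7,8}; box has {1,2,3,4,5,7,8} → only 6 remains.
row 7, column 5 = 2: row 7 has {1,3,4,5,6,7,8,9}; col 5 has {1,3,4,5,6,7,8,9}; box has {1,3,4,5,6,7,8,9} → only 2 remains.
row 9, column 2 = 9: row 9 has {1,2,3,4,5,6,7,8}; col 2 has {1,2,3,5,6,7,8}; box has {1,2,3,4,5,6,7,8} → only 9 remains.
row 1, column 2 = 4: row 1 has {2,3,5,6,7,8,9}; col 2 has {1,2,3,5,6,7,8,9}; box has {1,3,5,6,7,8,9} → only 4 remains.

4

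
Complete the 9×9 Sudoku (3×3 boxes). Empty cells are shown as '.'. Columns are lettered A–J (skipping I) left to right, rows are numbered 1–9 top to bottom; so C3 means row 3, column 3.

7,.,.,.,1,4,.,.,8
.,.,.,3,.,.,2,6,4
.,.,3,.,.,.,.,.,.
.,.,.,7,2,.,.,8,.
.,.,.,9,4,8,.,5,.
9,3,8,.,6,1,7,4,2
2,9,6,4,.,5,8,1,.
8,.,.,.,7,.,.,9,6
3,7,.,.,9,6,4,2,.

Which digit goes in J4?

9

H1 = 3 (sole candidate).
H3 = 7 (sole candidate).
F4 = 3 (sole candidate).
D6 = 5 (sole candidate).
E7 = 3 (sole candidate).
J7 = 7 (sole candidate).
F8 = 2 (sole candidate).
J9 = 5 (sole candidate).
F3 = 9 (sole candidate).
J3 = 1 (sole candidate).
J4 = 9: row 4 has {2,3,7,8}; col 9 has {1,2,4,5,6,7,8}; box has {2,4,5,7,8} → only 9 remains.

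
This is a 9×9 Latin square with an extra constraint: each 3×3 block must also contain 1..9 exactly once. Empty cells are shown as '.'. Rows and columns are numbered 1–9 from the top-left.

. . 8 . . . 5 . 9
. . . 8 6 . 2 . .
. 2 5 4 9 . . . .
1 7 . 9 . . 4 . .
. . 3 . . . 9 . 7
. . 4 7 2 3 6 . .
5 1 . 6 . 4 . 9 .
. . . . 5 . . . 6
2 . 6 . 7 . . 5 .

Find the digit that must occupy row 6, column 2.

row 4, column 3 = 2: row 4 has {1,4,7,9}; col 3 has {3,4,5,6,8}; box has {1,3,4,7} → only 2 remains.
row 4, column 5 = 8: row 4 has {1,2,4,7,9}; col 5 has {2,5,6,7,9}; box has {2,3,7,9} → only 8 remains.
row 4, column 8 = 3: row 4 has {1,2,4,7,8,9}; col 8 has {5,9}; box has {4,6,7,9} → only 3 remains.
row 4, column 9 = 5: row 4 has {1,2,3,4,7,8,9}; col 9 has {6,7,9}; box has {3,4,6,7,9} → only 5 remains.
row 7, column 3 = 7: row 7 has {1,4,5,6,9}; col 3 has {2,3,4,5,6,8}; box has {1,2,5,6} → only 7 remains.
row 7, column 5 = 3: row 7 has {1,4,5,6,7,9}; col 5 has {2,5,6,7,8,9}; box has {4,5,6,7} → only 3 remains.
row 7, column 7 = 8: row 7 has {1,3,4,5,6,7,9}; col 7 has {2,4,5,6,9}; box has {5,6,9} → only 8 remains.
row 7, column 9 = 2: row 7 has {1,3,4,5,6,7,8,9}; col 9 has {5,6,7,9}; box has {5,6,8,9} → only 2 remains.
row 8, column 3 = 9: row 8 has {5,6}; col 3 has {2,3,4,5,6,7,8}; box has {1,2,5,6,7} → only 9 remains.
row 9, column 4 = 1: row 9 has {2,5,6,7}; col 4 has {4,6,7,8,9}; box has {3,4,5,6,7} → only 1 remains.
row 9, column 7 = 3: row 9 has {1,2,5,6,7}; col 7 has {2,4,5,6,8,9}; box has {2,5,6,8,9} → only 3 remains.
row 9, column 9 = 4: row 9 has {1,2,3,5,6,7}; col 9 has {2,5,6,7,9}; box has {2,3,5,6,8,9} → only 4 remains.
row 1, column 5 = 1: row 1 has {5,8,9}; col 5 has {2,3,5,6,7,8,9}; box has {4,6,8,9} → only 1 remains.
row 2, column 3 = 1: row 2 has {2,6,8}; col 3 has {2,3,4,5,6,7,8,9}; box has {2,5,8} → only 1 remains.
row 2, column 9 = 3: row 2 has {1,2,6,8}; col 9 has {2,4,5,6,7,9}; box has {2,5,9} → only 3 remains.
row 3, column 6 = 7: row 3 has {2,4,5,9}; col 6 has {3,4}; box has {1,4,6,8,9} → only 7 remains.
row 3, column 7 = 1: row 3 has {2,4,5,7,9}; col 7 has {2,3,4,5,6,8,9}; box has {2,3,5,9} → only 1 remains.
row 3, column 9 = 8: row 3 has {1,2,4,5,7,9}; col 9 has {2,3,4,5,6,7,9}; box has {1,2,3,5,9} → only 8 remains.
row 4, column 6 = 6: row 4 has {1,2,3,4,5,7,8,9}; col 6 has {3,4,7}; box has {2,3,7,8,9} → only 6 remains.
row 5, column 4 = 5: row 5 has {3,7,9}; col 4 has {1,4,6,7,8,9}; box has {2,3,6,7,8,9} → only 5 remains.
row 5, column 5 = 4: row 5 has {3,5,7,9}; col 5 has {1,2,3,5,6,7,8,9}; box has {2,3,5,6,7,8,9} → only 4 remains.
row 5, column 6 = 1: row 5 has {3,4,5,7,9}; col 6 has {3,4,6,7}; box has {2,3,4,5,6,7,8,9} → only 1 remains.
row 6, column 9 = 1: row 6 has {2,3,4,6,7}; col 9 has {2,3,4,5,6,7,8,9}; box has {3,4,5,6,7,9} → only 1 remains.
row 8, column 4 = 2: row 8 has {5,6,9}; col 4 has {1,4,5,6,7,8,9}; box has {1,3,4,5,6,7} → only 2 remains.
row 8, column 6 = 8: row 8 has {2,5,6,9}; col 6 has {1,3,4,6,7}; box has {1,2,3,4,5,6,7} → only 8 remains.
row 8, column 7 = 7: row 8 has {2,5,6,8,9}; col 7 has {1,2,3,4,5,6,8,9}; box has {2,3,4,5,6,8,9} → only 7 remains.
row 8, column 8 = 1: row 8 has {2,5,6,7,8,9}; col 8 has {3,5,9}; box has {2,3,4,5,6,7,8,9} → only 1 remains.
row 9, column 2 = 8: row 9 has {1,2,3,4,5,6,7}; col 2 has {1,2,7}; box has {1,2,5,6,7,9} → only 8 remains.
row 9, column 6 = 9: row 9 has {1,2,3,4,5,6,7,8}; col 6 has {1,3,4,6,7,8}; box has {1,2,3,4,5,6,7,8} → only 9 remains.
row 1, column 4 = 3: row 1 has {1,5,8,9}; col 4 has {1,2,4,5,6,7,8,9}; box has {1,4,6,7,8,9} → only 3 remains.
row 1, column 6 = 2: row 1 has {1,3,5,8,9}; col 6 has {1,3,4,6,7,8,9}; box has {1,3,4,6,7,8,9} → only 2 remains.
row 2, column 6 = 5: row 2 has {1,2,3,6,8}; col 6 has {1,2,3,4,6,7,8,9}; box has {1,2,3,4,6,7,8,9} → only 5 remains.
row 3, column 8 = 6: row 3 has {1,2,4,5,7,8,9}; col 8 has {1,3,5,9}; box has {1,2,3,5,8,9} → only 6 remains.
row 5, column 2 = 6: row 5 has {1,3,4,5,7,9}; col 2 has {1,2,7,8}; box has {1,2,3,4,7} → only 6 remains.
row 6, column 8 = 8: row 6 has {1,2,3,4,6,7}; col 8 has {1,3,5,6,9}; box has {1,3,4,5,6,7,9} → only 8 remains.
row 1, column 2 = 4: row 1 has {1,2,3,5,8,9}; col 2 has {1,2,6,7,8}; box has {1,2,5,8} → only 4 remains.
row 1, column 8 = 7: row 1 has {1,2,3,4,5,8,9}; col 8 has {1,3,5,6,8,9}; box has {1,2,3,5,6,8,9} → only 7 remains.
row 2, column 2 = 9: row 2 has {1,2,3,5,6,8}; col 2 has {1,2,4,6,7,8}; box has {1,2,4,5,8} → only 9 remains.
row 2, column 8 = 4: row 2 has {1,2,3,5,6,8,9}; col 8 has {1,3,5,6,7,8,9}; box has {1,2,3,5,6,7,8,9} → only 4 remains.
row 3, column 1 = 3: row 3 has {1,2,4,5,6,7,8,9}; col 1 has {1,2,5}; box has {1,2,4,5,8,9} → only 3 remains.
row 5, column 1 = 8: row 5 has {1,3,4,5,6,7,9}; col 1 has {1,2,3,5}; box has {1,2,3,4,6,7} → only 8 remains.
row 5, column 8 = 2: row 5 has {1,3,4,5,6,7,8,9}; col 8 has {1,3,4,5,6,7,8,9}; box has {1,3,4,5,6,7,8,9} → only 2 remains.
row 6, column 1 = 9: row 6 has {1,2,3,4,6,7,8}; col 1 has {1,2,3,5,8}; box has {1,2,3,4,6,7,8} → only 9 remains.
row 6, column 2 = 5: row 6 has {1,2,3,4,6,7,8,9}; col 2 has {1,2,4,6,7,8,9}; box has {1,2,3,4,6,7,8,9} → only 5 remains.

5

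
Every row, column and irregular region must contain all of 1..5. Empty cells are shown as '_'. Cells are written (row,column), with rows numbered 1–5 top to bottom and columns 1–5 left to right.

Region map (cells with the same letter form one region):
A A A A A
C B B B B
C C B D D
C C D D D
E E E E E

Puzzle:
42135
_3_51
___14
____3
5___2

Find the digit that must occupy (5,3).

(2,1) = 2: row 2 has {1,3,5}; col 1 has {4,5}; region has {} → only 2 remains.
(2,3) = 4: row 2 has {1,2,3,5}; col 3 has {1}; region has {1,3,5} → only 4 remains.
(3,1) = 3: row 3 has {1,4}; col 1 has {2,4,5}; region has {2} → only 3 remains.
(3,2) = 5: row 3 has {1,3,4}; col 2 has {2,3}; region has {2,3} → only 5 remains.
(3,3) = 2: row 3 has {1,3,4,5}; col 3 has {1,4}; region has {1,3,4,5} → only 2 remains.
(4,1) = 1: row 4 has {3}; col 1 has {2,3,4,5}; region has {2,3,5} → only 1 remains.
(4,2) = 4: row 4 has {1,3}; col 2 has {2,3,5}; region has {1,2,3,5} → only 4 remains.
(4,3) = 5: row 4 has {1,3,4}; col 3 has {1,2,4}; region has {1,3,4} → only 5 remains.
(4,4) = 2: row 4 has {1,3,4,5}; col 4 has {1,3,5}; region has {1,3,4,5} → only 2 remains.
(5,2) = 1: row 5 has {2,5}; col 2 has {2,3,4,5}; region has {2,5} → only 1 remains.
(5,3) = 3: row 5 has {1,2,5}; col 3 has {1,2,4,5}; region has {1,2,5} → only 3 remains.

3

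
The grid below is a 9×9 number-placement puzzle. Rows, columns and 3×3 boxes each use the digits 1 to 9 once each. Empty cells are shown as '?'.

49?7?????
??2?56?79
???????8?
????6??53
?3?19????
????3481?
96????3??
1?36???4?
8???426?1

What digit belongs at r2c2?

r2c1 = 3 (sole candidate).
r7c8 = 2 (sole candidate).
r9c8 = 9 (sole candidate).
r5c8 = 6 (sole candidate).
r1c8 = 3 (sole candidate).
r6c3 = 9 (hidden single in row 6).
r4c7 = 9 (hidden single in row 4).
r6c1 = 6 (hidden single in row 6).
r7c3 = 4 (hidden single in row 7).
r4c2 = 4 (hidden single in row 4).
r4c3 = 1 (hidden single in row 4).
r8c2 = 2 (hidden single in row 8).
r8c6 = 9 (hidden single in row 8).
r3c4 = 9 (hidden single in row 3).
r3c6 = 3 (hidden single in row 3).
r9c4 = 3 (hidden single in row 9).
r2c2 = 8: in column 2, 8 can only go here (every other open cell in that column sees an 8).

8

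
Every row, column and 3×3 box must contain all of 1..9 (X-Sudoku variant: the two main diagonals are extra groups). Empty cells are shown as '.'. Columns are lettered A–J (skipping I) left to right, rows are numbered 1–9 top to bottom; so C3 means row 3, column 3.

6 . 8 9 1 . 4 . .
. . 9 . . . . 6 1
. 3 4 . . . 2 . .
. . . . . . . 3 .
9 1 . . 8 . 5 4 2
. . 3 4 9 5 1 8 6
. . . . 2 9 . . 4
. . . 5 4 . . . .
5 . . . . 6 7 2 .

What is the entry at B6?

2

G4 = 9 (sole candidate).
J4 = 7 (sole candidate).
G7 = 3 (sole candidate).
C9 = 1 (sole candidate).
E9 = 3 (sole candidate).
J9 = 9 (sole candidate).
J1 = 3 (sole candidate).
G2 = 8 (sole candidate).
J3 = 5 (sole candidate).
E4 = 6 (sole candidate).
F4 = 1 (sole candidate).
C7 = 7 (sole candidate).
B8 = 9 (sole candidate).
G8 = 6 (sole candidate).
H8 = 1 (sole candidate).
J8 = 8 (sole candidate).
D9 = 8 (sole candidate).
H1 = 7 (sole candidate).
E3 = 7 (sole candidate).
F3 = 8 (sole candidate).
H3 = 9 (sole candidate).
D4 = 2 (sole candidate).
C5 = 6 (sole candidate).
A7 = 8 (sole candidate).
B7 = 6 (sole candidate).
D7 = 1 (sole candidate).
H7 = 5 (sole candidate).
C8 = 2 (sole candidate).
F8 = 7 (sole candidate).
B9 = 4 (sole candidate).
F1 = 2 (sole candidate).
B2 = 7 (sole candidate).
D2 = 3 (sole candidate).
E2 = 5 (sole candidate).
F2 = 4 (sole candidate).
A3 = 1 (sole candidate).
D3 = 6 (sole candidate).
A4 = 4 (sole candidate).
C4 = 5 (sole candidate).
D5 = 7 (sole candidate).
F5 = 3 (sole candidate).
B6 = 2: row 6 has {1,3,4,5,6,8,9}; col 2 has {1,3,4,6,7,9}; box has {1,3,4,5,6,9} → only 2 remains.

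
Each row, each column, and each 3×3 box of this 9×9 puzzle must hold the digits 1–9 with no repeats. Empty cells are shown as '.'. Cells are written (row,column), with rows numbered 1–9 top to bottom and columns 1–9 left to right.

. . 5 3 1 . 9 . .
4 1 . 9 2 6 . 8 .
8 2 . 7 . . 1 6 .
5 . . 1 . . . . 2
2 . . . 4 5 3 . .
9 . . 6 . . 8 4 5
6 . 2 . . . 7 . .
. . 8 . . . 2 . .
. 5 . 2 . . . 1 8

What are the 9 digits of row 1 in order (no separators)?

(1,1) = 7: row 1 has {1,3,5,9}; col 1 has {2,4,5,6,8,9}; box has {1,2,4,5,8} → only 7 remains.
(1,2) = 6: row 1 has {1,3,5,7,9}; col 2 has {1,2,5}; box has {1,2,4,5,7,8} → only 6 remains.
(1,8) = 2: row 1 has {1,3,5,6,7,9}; col 8 has {1,4,6,8}; box has {1,6,8,9} → only 2 remains.
(1,9) = 4: row 1 has {1,2,3,5,6,7,9}; col 9 has {2,5,8}; box has {1,2,6,8,9} → only 4 remains.
(2,3) = 3: row 2 has {1,2,4,6,8,9}; col 3 has {2,5,8}; box has {1,2,4,5,6,7,8} → only 3 remains.
(2,7) = 5: row 2 has {1,2,3,4,6,8,9}; col 7 has {1,2,3,7,8,9}; box has {1,2,4,6,8,9} → only 5 remains.
(2,9) = 7: row 2 has {1,2,3,4,5,6,8,9}; col 9 has {2,4,5,8}; box has {1,2,4,5,6,8,9} → only 7 remains.
(3,3) = 9: row 3 has {1,2,6,7,8}; col 3 has {2,3,5,8}; box has {1,2,3,4,5,6,7,8} → only 9 remains.
(3,5) = 5: row 3 has {1,2,6,7,8,9}; col 5 has {1,2,4}; box has {1,2,3,6,7,9} → only 5 remains.
(3,6) = 4: row 3 has {1,2,5,6,7,8,9}; col 6 has {5,6}; box has {1,2,3,5,6,7,9} → only 4 remains.
(3,9) = 3: row 3 has {1,2,4,5,6,7,8,9}; col 9 has {2,4,5,7,8}; box has {1,2,4,5,6,7,8,9} → only 3 remains.
(4,7) = 6: row 4 has {1,2,5}; col 7 has {1,2,3,5,7,8,9}; box has {2,3,4,5,8} → only 6 remains.
(5,4) = 8: row 5 has {2,3,4,5}; col 4 has {1,2,3,6,7,9}; box has {1,4,5,6} → only 8 remains.
(7,9) = 9: row 7 has {2,6,7}; col 9 has {2,3,4,5,7,8}; box has {1,2,7,8} → only 9 remains.
(8,9) = 6: row 8 has {2,8}; col 9 has {2,3,4,5,7,8,9}; box has {1,2,7,8,9} → only 6 remains.
(9,1) = 3: row 9 has {1,2,5,8}; col 1 has {2,4,5,6,7,8,9}; box has {2,5,6,8} → only 3 remains.
(9,7) = 4: row 9 has {1,2,3,5,8}; col 7 has {1,2,3,5,6,7,8,9}; box has {1,2,6,7,8,9} → only 4 remains.
(1,6) = 8: row 1 has {1,2,3,4,5,6,7,9}; col 6 has {4,5,6}; box has {1,2,3,4,5,6,7,9} → only 8 remains.

765318924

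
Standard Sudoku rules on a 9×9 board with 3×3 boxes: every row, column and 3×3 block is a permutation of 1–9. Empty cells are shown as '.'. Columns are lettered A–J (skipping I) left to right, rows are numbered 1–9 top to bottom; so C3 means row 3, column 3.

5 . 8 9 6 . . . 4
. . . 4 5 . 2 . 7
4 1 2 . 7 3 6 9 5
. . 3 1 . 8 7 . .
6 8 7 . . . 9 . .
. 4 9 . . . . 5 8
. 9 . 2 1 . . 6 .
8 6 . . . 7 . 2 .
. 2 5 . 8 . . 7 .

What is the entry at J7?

3

B2 = 3 (sole candidate).
C2 = 6 (sole candidate).
F2 = 1 (sole candidate).
H2 = 8 (sole candidate).
D3 = 8 (sole candidate).
A4 = 2 (sole candidate).
B4 = 5 (sole candidate).
H4 = 4 (sole candidate).
J4 = 6 (sole candidate).
A6 = 1 (sole candidate).
G6 = 3 (sole candidate).
C7 = 4 (sole candidate).
F7 = 5 (sole candidate).
G7 = 8 (sole candidate).
J7 = 3: row 7 has {1,2,4,5,6,8,9}; col 9 has {4,5,6,7,8}; box has {2,6,7,8} → only 3 remains.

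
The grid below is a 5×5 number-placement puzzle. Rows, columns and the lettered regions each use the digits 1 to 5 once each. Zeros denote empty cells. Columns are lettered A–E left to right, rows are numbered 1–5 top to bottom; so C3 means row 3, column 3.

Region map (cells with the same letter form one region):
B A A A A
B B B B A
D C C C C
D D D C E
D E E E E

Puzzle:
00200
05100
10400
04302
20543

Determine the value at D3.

E2 = 4 (sole candidate).
E3 = 5 (sole candidate).
A4 = 5 (sole candidate).
D4 = 1 (sole candidate).
B5 = 1 (sole candidate).
B1 = 3 (sole candidate).
D1 = 5 (sole candidate).
E1 = 1 (sole candidate).
A2 = 3 (sole candidate).
D2 = 2 (sole candidate).
B3 = 2 (sole candidate).
D3 = 3: row 3 has {1,2,4,5}; col 4 has {1,2,4,5}; region has {1,2,4,5} → only 3 remains.

3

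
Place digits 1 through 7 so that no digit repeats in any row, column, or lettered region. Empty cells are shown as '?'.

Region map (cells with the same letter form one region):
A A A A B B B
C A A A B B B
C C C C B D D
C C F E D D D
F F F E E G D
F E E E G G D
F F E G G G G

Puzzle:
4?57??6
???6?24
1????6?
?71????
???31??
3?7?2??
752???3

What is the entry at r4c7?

2

r1c5 = 3: row 1 has {4,5,6,7}; col 5 has {1,2}; region has {2,4,6} → only 3 remains.
r1c6 = 1: row 1 has {3,4,5,6,7}; col 6 has {2,6}; region has {2,3,4,6} → only 1 remains.
r2c1 = 5: row 2 has {2,4,6}; col 1 has {1,3,4,7}; region has {1,7} → only 5 remains.
r2c3 = 3: row 2 has {2,4,5,6}; col 3 has {1,2,5,7}; region has {4,5,6,7} → only 3 remains.
r2c5 = 7: row 2 has {2,3,4,5,6}; col 5 has {1,2,3}; region has {1,2,3,4,6} → only 7 remains.
r3c3 = 4: row 3 has {1,6}; col 3 has {1,2,3,5,7}; region has {1,5,7} → only 4 remains.
r3c4 = 2: row 3 has {1,4,6}; col 4 has {3,6,7}; region has {1,4,5,7} → only 2 remains.
r3c5 = 5: row 3 has {1,2,4,6}; col 5 has {1,2,3,7}; region has {1,2,3,4,6,7} → only 5 remains.
r3c7 = 7: row 3 has {1,2,4,5,6}; col 7 has {3,4,6}; region has {6} → only 7 remains.
r4c1 = 6: row 4 has {1,7}; col 1 has {1,3,4,5,7}; region has {1,2,4,5,7} → only 6 remains.
r4c5 = 4: row 4 has {1,6,7}; col 5 has {1,2,3,5,7}; region has {6,7} → only 4 remains.
r5c1 = 2: row 5 has {1,3}; col 1 has {1,3,4,5,6,7}; region has {1,3,5,7} → only 2 remains.
r5c3 = 6: row 5 has {1,2,3}; col 3 has {1,2,3,4,5,7}; region has {1,2,3,5,7} → only 6 remains.
r5c7 = 5: row 5 has {1,2,3,6}; col 7 has {3,4,6,7}; region has {4,6,7} → only 5 remains.
r6c7 = 1: row 6 has {2,3,7}; col 7 has {3,4,5,6,7}; region has {4,5,6,7} → only 1 remains.
r7c5 = 6: row 7 has {2,3,5,7}; col 5 has {1,2,3,4,5,7}; region has {2,3} → only 6 remains.
r7c6 = 4: row 7 has {2,3,5,6,7}; col 6 has {1,2,6}; region has {2,3,6} → only 4 remains.
r1c2 = 2: row 1 has {1,3,4,5,6,7}; col 2 has {5,7}; region has {3,4,5,6,7} → only 2 remains.
r2c2 = 1: row 2 has {2,3,4,5,6,7}; col 2 has {2,5,7}; region has {2,3,4,5,6,7} → only 1 remains.
r3c2 = 3: row 3 has {1,2,4,5,6,7}; col 2 has {1,2,5,7}; region has {1,2,4,5,6,7} → only 3 remains.
r4c4 = 5: row 4 has {1,4,6,7}; col 4 has {2,3,6,7}; region has {1,2,3,7} → only 5 remains.
r4c6 = 3: row 4 has {1,4,5,6,7}; col 6 has {1,2,4,6}; region has {1,4,5,6,7} → only 3 remains.
r4c7 = 2: row 4 has {1,3,4,5,6,7}; col 7 has {1,3,4,5,6,7}; region has {1,3,4,5,6,7} → only 2 remains.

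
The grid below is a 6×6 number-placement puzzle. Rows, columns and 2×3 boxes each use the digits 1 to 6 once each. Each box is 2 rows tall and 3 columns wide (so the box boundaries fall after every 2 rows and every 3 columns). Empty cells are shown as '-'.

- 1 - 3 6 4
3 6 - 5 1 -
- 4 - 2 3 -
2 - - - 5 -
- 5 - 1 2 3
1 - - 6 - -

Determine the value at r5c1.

r1c1 = 5: row 1 has {1,3,4,6}; col 1 has {1,2,3}; box has {1,3,6} → only 5 remains.
r1c3 = 2: row 1 has {1,3,4,5,6}; col 3 has {}; box has {1,3,5,6} → only 2 remains.
r2c3 = 4: row 2 has {1,3,5,6}; col 3 has {2}; box has {1,2,3,5,6} → only 4 remains.
r2c6 = 2: row 2 has {1,3,4,5,6}; col 6 has {3,4}; box has {1,3,4,5,6} → only 2 remains.
r3c1 = 6: row 3 has {2,3,4}; col 1 has {1,2,3,5}; box has {2,4} → only 6 remains.
r3c6 = 1: row 3 has {2,3,4,6}; col 6 has {2,3,4}; box has {2,3,5} → only 1 remains.
r4c2 = 3: row 4 has {2,5}; col 2 has {1,4,5,6}; box has {2,4,6} → only 3 remains.
r4c3 = 1: row 4 has {2,3,5}; col 3 has {2,4}; box has {2,3,4,6} → only 1 remains.
r4c4 = 4: row 4 has {1,2,3,5}; col 4 has {1,2,3,5,6}; box has {1,2,3,5} → only 4 remains.
r4c6 = 6: row 4 has {1,2,3,4,5}; col 6 has {1,2,3,4}; box has {1,2,3,4,5} → only 6 remains.
r5c1 = 4: row 5 has {1,2,3,5}; col 1 has {1,2,3,5,6}; box has {1,5} → only 4 remains.

4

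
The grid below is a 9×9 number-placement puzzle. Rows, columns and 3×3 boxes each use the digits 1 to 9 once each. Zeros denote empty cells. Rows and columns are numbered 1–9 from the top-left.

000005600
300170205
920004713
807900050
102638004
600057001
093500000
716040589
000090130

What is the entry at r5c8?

7

r1c1 = 4 (sole candidate).
r1c8 = 9 (sole candidate).
r1c9 = 8 (sole candidate).
r2c3 = 8 (sole candidate).
r2c8 = 4 (sole candidate).
r3c3 = 5 (sole candidate).
r3c4 = 8 (sole candidate).
r3c5 = 6 (sole candidate).
r4c7 = 3 (sole candidate).
r5c2 = 5 (sole candidate).
r5c7 = 9 (sole candidate).
r5c8 = 7: row 5 has {1,2,3,4,5,6,8,9}; col 8 has {1,3,4,5,8,9}; box has {1,3,4,5,9} → only 7 remains.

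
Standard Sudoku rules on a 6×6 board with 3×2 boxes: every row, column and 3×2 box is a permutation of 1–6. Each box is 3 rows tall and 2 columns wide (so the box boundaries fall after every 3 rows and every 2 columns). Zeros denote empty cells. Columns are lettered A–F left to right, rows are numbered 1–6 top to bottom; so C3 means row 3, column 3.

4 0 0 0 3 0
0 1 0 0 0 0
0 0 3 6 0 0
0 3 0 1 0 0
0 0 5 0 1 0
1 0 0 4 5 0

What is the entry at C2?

4

A2 = 3 (hidden single in row 2).
F3 = 1 (hidden single in row 3).
C1 = 1 (hidden single in row 1).
E3 = 4 (hidden single in row 3).
C2 = 4: in row 2, 4 can only go here (every other open cell in that row sees a 4).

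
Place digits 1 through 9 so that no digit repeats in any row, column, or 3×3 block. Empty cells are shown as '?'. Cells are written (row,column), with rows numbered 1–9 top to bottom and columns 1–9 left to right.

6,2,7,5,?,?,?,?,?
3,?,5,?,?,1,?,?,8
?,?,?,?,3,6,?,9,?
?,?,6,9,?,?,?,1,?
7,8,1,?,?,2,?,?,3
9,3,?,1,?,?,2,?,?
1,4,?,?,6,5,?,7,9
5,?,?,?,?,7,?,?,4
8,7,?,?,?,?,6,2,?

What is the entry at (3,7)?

5

(1,9) = 1 (sole candidate).
(2,2) = 9 (sole candidate).
(3,1) = 4 (sole candidate).
(3,2) = 1 (sole candidate).
(3,3) = 8 (sole candidate).
(4,1) = 2 (sole candidate).
(4,2) = 5 (sole candidate).
(4,9) = 7 (sole candidate).
(6,3) = 4 (sole candidate).
(6,6) = 8 (sole candidate).
(8,2) = 6 (sole candidate).
(9,9) = 5 (sole candidate).
(3,9) = 2 (sole candidate).
(4,5) = 4 (sole candidate).
(4,6) = 3 (sole candidate).
(4,7) = 8 (sole candidate).
(5,4) = 6 (sole candidate).
(5,5) = 5 (sole candidate).
(5,8) = 4 (sole candidate).
(6,5) = 7 (sole candidate).
(6,9) = 6 (sole candidate).
(7,7) = 3 (sole candidate).
(8,7) = 1 (sole candidate).
(8,8) = 8 (sole candidate).
(1,7) = 4 (sole candidate).
(1,8) = 3 (sole candidate).
(2,5) = 2 (sole candidate).
(2,7) = 7 (sole candidate).
(2,8) = 6 (sole candidate).
(3,4) = 7 (sole candidate).
(3,7) = 5: row 3 has {1,2,3,4,6,7,8,9}; col 7 has {1,2,3,4,6,7,8}; box has {1,2,3,4,6,7,8,9} → only 5 remains.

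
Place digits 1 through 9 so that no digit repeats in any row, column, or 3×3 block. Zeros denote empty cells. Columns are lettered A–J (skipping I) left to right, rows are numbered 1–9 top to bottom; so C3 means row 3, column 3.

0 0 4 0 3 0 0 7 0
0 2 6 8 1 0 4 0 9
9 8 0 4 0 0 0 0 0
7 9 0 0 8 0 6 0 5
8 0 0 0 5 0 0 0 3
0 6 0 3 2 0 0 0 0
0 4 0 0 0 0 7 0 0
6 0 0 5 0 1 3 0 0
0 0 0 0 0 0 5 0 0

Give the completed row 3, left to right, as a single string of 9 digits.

D4 = 1: row 4 has {5,6,7,8,9}; col 4 has {3,4,5,8}; box has {2,3,5,8} → only 1 remains.
F4 = 4: row 4 has {1,5,6,7,8,9}; col 6 has {1}; box has {1,2,3,5,8} → only 4 remains.
H4 = 2: row 4 has {1,4,5,6,7,8,9}; col 8 has {7}; box has {3,5,6} → only 2 remains.
B5 = 1: row 5 has {3,5,8}; col 2 has {2,4,6,8,9}; box has {6,7,8,9} → only 1 remains.
C5 = 2: row 5 has {1,3,5,8}; col 3 has {4,6}; box has {1,6,7,8,9} → only 2 remains.
G5 = 9: row 5 has {1,2,3,5,8}; col 7 has {3,4,5,6,7}; box has {2,3,5,6} → only 9 remains.
H5 = 4: row 5 has {1,2,3,5,8,9}; col 8 has {2,7}; box has {2,3,5,6,9} → only 4 remains.
C6 = 5: row 6 has {2,3,6}; col 3 has {2,4,6}; box has {1,2,6,7,8,9} → only 5 remains.
B8 = 7: row 8 has {1,3,5,6}; col 2 has {1,2,4,6,8,9}; box has {4,6} → only 7 remains.
B9 = 3: row 9 has {5}; col 2 has {1,2,4,6,7,8,9}; box has {4,6,7} → only 3 remains.
B1 = 5: row 1 has {3,4,7}; col 2 has {1,2,3,4,6,7,8,9}; box has {2,4,6,8,9} → only 5 remains.
A2 = 3: row 2 has {1,2,4,6,8,9}; col 1 has {6,7,8,9}; box has {2,4,5,6,8,9} → only 3 remains.
H2 = 5: row 2 has {1,2,3,4,6,8,9}; col 8 has {2,4,7}; box has {4,7,9} → only 5 remains.
C4 = 3: row 4 has {1,2,4,5,6,7,8,9}; col 3 has {2,4,5,6}; box has {1,2,5,6,7,8,9} → only 3 remains.
A6 = 4: row 6 has {2,3,5,6}; col 1 has {3,6,7,8,9}; box has {1,2,3,5,6,7,8,9} → only 4 remains.
A1 = 1: row 1 has {3,4,5,7}; col 1 has {3,4,6,7,8,9}; box has {2,3,4,5,6,8,9} → only 1 remains.
F2 = 7: row 2 has {1,2,3,4,5,6,8,9}; col 6 has {1,4}; box has {1,3,4,8} → only 7 remains.
C3 = 7: row 3 has {4,8,9}; col 3 has {2,3,4,5,6}; box has {1,2,3,4,5,6,8,9} → only 7 remains.
E3 = 6: row 3 has {4,7,8,9}; col 5 has {1,2,3,5,8}; box has {1,3,4,7,8} → only 6 remains.
F5 = 6: row 5 has {1,2,3,4,5,8,9}; col 6 has {1,4,7}; box has {1,2,3,4,5,8} → only 6 remains.
F6 = 9: row 6 has {2,3,4,5,6}; col 6 has {1,4,6,7}; box has {1,2,3,4,5,6,8} → only 9 remains.
E7 = 9: row 7 has {4,7}; col 5 has {1,2,3,5,6,8}; box has {1,5} → only 9 remains.
E8 = 4: row 8 has {1,3,5,6,7}; col 5 has {1,2,3,5,6,8,9}; box has {1,5,9} → only 4 remains.
A9 = 2: row 9 has {3,5}; col 1 has {1,3,4,6,7,8,9}; box has {3,4,6,7} → only 2 remains.
E9 = 7: row 9 has {2,3,5}; col 5 has {1,2,3,4,5,6,8,9}; box has {1,4,5,9} → only 7 remains.
F9 = 8: row 9 has {2,3,5,7}; col 6 has {1,4,6,7,9}; box has {1,4,5,7,9} → only 8 remains.
F1 = 2: row 1 has {1,3,4,5,7}; col 6 has {1,4,6,7,8,9}; box has {1,3,4,6,7,8} → only 2 remains.
G1 = 8: row 1 has {1,2,3,4,5,7}; col 7 has {3,4,5,6,7,9}; box has {4,5,7,9} → only 8 remains.
J1 = 6: row 1 has {1,2,3,4,5,7,8}; col 9 has {3,5,9}; box has {4,5,7,8,9} → only 6 remains.
F3 = 5: row 3 has {4,6,7,8,9}; col 6 has {1,2,4,6,7,8,9}; box has {1,2,3,4,6,7,8} → only 5 remains.
D5 = 7: row 5 has {1,2,3,4,5,6,8,9}; col 4 has {1,3,4,5,8}; box has {1,2,3,4,5,6,8,9} → only 7 remains.
G6 = 1: row 6 has {2,3,4,5,6,9}; col 7 has {3,4,5,6,7,8,9}; box has {2,3,4,5,6,9} → only 1 remains.
H6 = 8: row 6 has {1,2,3,4,5,6,9}; col 8 has {2,4,5,7}; box has {1,2,3,4,5,6,9} → only 8 remains.
J6 = 7: row 6 has {1,2,3,4,5,6,8,9}; col 9 has {3,5,6,9}; box has {1,2,3,4,5,6,8,9} → only 7 remains.
A7 = 5: row 7 has {4,7,9}; col 1 has {1,2,3,4,6,7,8,9}; box has {2,3,4,6,7} → only 5 remains.
F7 = 3: row 7 has {4,5,7,9}; col 6 has {1,2,4,5,6,7,8,9}; box has {1,4,5,7,8,9} → only 3 remains.
H8 = 9: row 8 has {1,3,4,5,6,7}; col 8 has {2,4,5,7,8}; box has {3,5,7} → only 9 remains.
D9 = 6: row 9 has {2,3,5,7,8}; col 4 has {1,3,4,5,7,8}; box has {1,3,4,5,7,8,9} → only 6 remains.
H9 = 1: row 9 has {2,3,5,6,7,8}; col 8 has {2,4,5,7,8,9}; box has {3,5,7,9} → only 1 remains.
J9 = 4: row 9 has {1,2,3,5,6,7,8}; col 9 has {3,5,6,7,9}; box has {1,3,5,7,9} → only 4 remains.
D1 = 9: row 1 has {1,2,3,4,5,6,7,8}; col 4 has {1,3,4,5,6,7,8}; box has {1,2,3,4,5,6,7,8} → only 9 remains.
G3 = 2: row 3 has {4,5,6,7,8,9}; col 7 has {1,3,4,5,6,7,8,9}; box has {4,5,6,7,8,9} → only 2 remains.
H3 = 3: row 3 has {2,4,5,6,7,8,9}; col 8 has {1,2,4,5,7,8,9}; box has {2,4,5,6,7,8,9} → only 3 remains.
J3 = 1: row 3 has {2,3,4,5,6,7,8,9}; col 9 has {3,4,5,6,7,9}; box has {2,3,4,5,6,7,8,9} → only 1 remains.

987465231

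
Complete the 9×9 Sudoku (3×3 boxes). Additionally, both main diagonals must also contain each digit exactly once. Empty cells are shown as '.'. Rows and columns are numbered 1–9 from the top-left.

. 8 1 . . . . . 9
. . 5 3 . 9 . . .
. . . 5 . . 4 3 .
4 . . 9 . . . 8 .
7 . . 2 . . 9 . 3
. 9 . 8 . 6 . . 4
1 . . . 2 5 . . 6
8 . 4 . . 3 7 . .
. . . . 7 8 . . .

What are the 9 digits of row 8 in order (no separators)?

864193725

row 7, column 4 = 4: row 7 has {1,2,5,6}; col 4 has {2,3,5,8,9}; box has {2,3,5,7,8} → only 4 remains.
row 7, column 8 = 9: row 7 has {1,2,4,5,6}; col 8 has {3,8}; box has {6,7} → only 9 remains.
row 1, column 1 = 3: in row 1, 3 can only go here (every other open cell in that row sees a 3).
row 7, column 7 = 8: row 7 has {1,2,4,5,6,9}; col 7 has {4,7,9}; box has {6,7,9}; main diagonal has {3,6,9} → only 8 remains.
row 3, column 1 = 9: in row 3, 9 can only go here (every other open cell in that row sees a 9).
row 5, column 6 = 4: in row 5, 4 can only go here (every other open cell in that row sees a 4).
row 5, column 3 = 8: in row 5, 8 can only go here (every other open cell in that row sees an 8).
row 1, column 5 = 4: in row 1, 4 can only go here (every other open cell in that row sees a 4).
row 2, column 2 = 4: in row 2, 4 can only go here (every other open cell in that row sees a 4).
row 6, column 8 = 7: in row 6, 7 can only go here (every other open cell in that row sees a 7).
row 2, column 9 = 7: in row 2, 7 can only go here (every other open cell in that row sees a 7).
row 2, column 5 = 8: in row 2, 8 can only go here (every other open cell in that row sees an 8).
row 3, column 9 = 8: in row 3, 8 can only go here (every other open cell in that row sees an 8).
row 4, column 6 = 7: in row 4, 7 can only go here (every other open cell in that row sees a 7).
row 1, column 6 = 2: row 1 has {1,3,4,8,9}; col 6 has {3,4,5,6,7,8,9}; box has {3,4,5,8,9} → only 2 remains.
row 3, column 6 = 1: row 3 has {3,4,5,8,9}; col 6 has {2,3,4,5,6,7,8,9}; box has {2,3,4,5,8,9} → only 1 remains.
row 7, column 3 = 3: row 7 has {1,2,4,5,6,8,9}; col 3 has {1,4,5,8}; box has {1,4,8}; anti-diagonal has {4,7,8,9} → only 3 remains.
row 3, column 5 = 6: row 3 has {1,3,4,5,8,9}; col 5 has {2,4,7,8}; box has {1,2,3,4,5,8,9} → only 6 remains.
row 6, column 3 = 2: row 6 has {4,6,7,8,9}; col 3 has {1,3,4,5,8}; box has {4,7,8,9} → only 2 remains.
row 7, column 2 = 7: row 7 has {1,2,3,4,5,6,8,9}; col 2 has {4,8,9}; box has {1,3,4,8} → only 7 remains.
row 1, column 4 = 7: row 1 has {1,2,3,4,8,9}; col 4 has {2,3,4,5,8,9}; box has {1,2,3,4,5,6,8,9} → only 7 remains.
row 3, column 2 = 2: row 3 has {1,3,4,5,6,8,9}; col 2 has {4,7,8,9}; box has {1,3,4,5,8,9} → only 2 remains.
row 3, column 3 = 7: row 3 has {1,2,3,4,5,6,8,9}; col 3 has {1,2,3,4,5,8}; box has {1,2,3,4,5,8,9}; main diagonal has {3,4,6,8,9} → only 7 remains.
row 4, column 3 = 6: row 4 has {4,7,8,9}; col 3 has {1,2,3,4,5,7,8}; box has {2,4,7,8,9} → only 6 remains.
row 6, column 1 = 5: row 6 has {2,4,6,7,8,9}; col 1 has {1,3,4,7,8,9}; box has {2,4,6,7,8,9} → only 5 remains.
row 6, column 7 = 1: row 6 has {2,4,5,6,7,8,9}; col 7 has {4,7,8,9}; box has {3,4,7,8,9} → only 1 remains.
row 9, column 3 = 9: row 9 has {7,8}; col 3 has {1,2,3,4,5,6,7,8}; box has {1,3,4,7,8} → only 9 remains.
row 2, column 1 = 6: row 2 has {3,4,5,7,8,9}; col 1 has {1,3,4,5,7,8,9}; box has {1,2,3,4,5,7,8,9} → only 6 remains.
row 2, column 7 = 2: row 2 has {3,4,5,6,7,8,9}; col 7 has {1,4,7,8,9}; box has {3,4,7,8,9} → only 2 remains.
row 2, column 8 = 1: row 2 has {2,3,4,5,6,7,8,9}; col 8 has {3,7,8,9}; box has {2,3,4,7,8,9}; anti-diagonal has {3,4,7,8,9} → only 1 remains.
row 4, column 7 = 5: row 4 has {4,6,7,8,9}; col 7 has {1,2,4,7,8,9}; box has {1,3,4,7,8,9} → only 5 remains.
row 4, column 9 = 2: row 4 has {4,5,6,7,8,9}; col 9 has {3,4,6,7,8,9}; box has {1,3,4,5,7,8,9} → only 2 remains.
row 5, column 2 = 1: row 5 has {2,3,4,7,8,9}; col 2 has {2,4,7,8,9}; box has {2,4,5,6,7,8,9} → only 1 remains.
row 5, column 5 = 5: row 5 has {1,2,3,4,7,8,9}; col 5 has {2,4,6,7,8}; box has {2,4,6,7,8,9}; main diagonal has {3,4,6,7,8,9}; anti-diagonal has {1,3,4,7,8,9} → only 5 remains.
row 5, column 8 = 6: row 5 has {1,2,3,4,5,7,8,9}; col 8 has {1,3,7,8,9}; box has {1,2,3,4,5,7,8,9} → only 6 remains.
row 6, column 5 = 3: row 6 has {1,2,4,5,6,7,8,9}; col 5 has {2,4,5,6,7,8}; box has {2,4,5,6,7,8,9} → only 3 remains.
row 8, column 2 = 6: row 8 has {3,4,7,8}; col 2 has {1,2,4,7,8,9}; box has {1,3,4,7,8,9}; anti-diagonal has {1,3,4,5,7,8,9} → only 6 remains.
row 8, column 4 = 1: row 8 has {3,4,6,7,8}; col 4 has {2,3,4,5,7,8,9}; box has {2,3,4,5,7,8} → only 1 remains.
row 8, column 5 = 9: row 8 has {1,3,4,6,7,8}; col 5 has {2,3,4,5,6,7,8}; box has {1,2,3,4,5,7,8} → only 9 remains.
row 8, column 8 = 2: row 8 has {1,3,4,6,7,8,9}; col 8 has {1,3,6,7,8,9}; box has {6,7,8,9}; main diagonal has {3,4,5,6,7,8,9} → only 2 remains.
row 8, column 9 = 5: row 8 has {1,2,3,4,6,7,8,9}; col 9 has {2,3,4,6,7,8,9}; box has {2,6,7,8,9} → only 5 remains.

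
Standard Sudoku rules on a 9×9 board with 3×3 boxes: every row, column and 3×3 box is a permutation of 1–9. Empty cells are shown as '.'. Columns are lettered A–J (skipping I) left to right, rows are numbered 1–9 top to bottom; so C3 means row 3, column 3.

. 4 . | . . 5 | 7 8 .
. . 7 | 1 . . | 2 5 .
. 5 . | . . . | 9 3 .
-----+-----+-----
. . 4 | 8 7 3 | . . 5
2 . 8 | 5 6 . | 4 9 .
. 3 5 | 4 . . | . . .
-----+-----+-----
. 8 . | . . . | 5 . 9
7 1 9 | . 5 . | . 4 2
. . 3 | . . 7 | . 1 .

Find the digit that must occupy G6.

8

B5 = 7: row 5 has {2,4,5,6,8,9}; col 2 has {1,3,4,5,8}; box has {2,3,4,5,8} → only 7 remains.
F5 = 1: row 5 has {2,4,5,6,7,8,9}; col 6 has {3,5,7}; box has {3,4,5,6,7,8} → only 1 remains.
J5 = 3: row 5 has {1,2,4,5,6,7,8,9}; col 9 has {2,5,9}; box has {4,5,9} → only 3 remains.
D3 = 7: in row 3, 7 can only go here (every other open cell in that row sees a 7).
H4 = 2: in row 4, 2 can only go here (every other open cell in that row sees a 2).
E7 = 1: in row 7, 1 can only go here (every other open cell in that row sees a 1).
H7 = 7: in row 7, 7 can only go here (every other open cell in that row sees a 7).
H6 = 6: row 6 has {3,4,5}; col 8 has {1,2,3,4,5,7,8,9}; box has {2,3,4,5,9} → only 6 remains.
G4 = 1: row 4 has {2,3,4,5,7,8}; col 7 has {2,4,5,7,9}; box has {2,3,4,5,6,9} → only 1 remains.
G6 = 8: row 6 has {3,4,5,6}; col 7 has {1,2,4,5,7,9}; box has {1,2,3,4,5,6,9} → only 8 remains.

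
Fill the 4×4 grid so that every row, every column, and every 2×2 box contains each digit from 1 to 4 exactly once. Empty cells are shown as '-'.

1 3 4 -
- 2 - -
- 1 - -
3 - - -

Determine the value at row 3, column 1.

row 1, column 4 = 2: row 1 has {1,3,4}; col 4 has {}; box has {4} → only 2 remains.
row 2, column 1 = 4: row 2 has {2}; col 1 has {1,3}; box has {1,2,3} → only 4 remains.
row 3, column 1 = 2: row 3 has {1}; col 1 has {1,3,4}; box has {1,3} → only 2 remains.

2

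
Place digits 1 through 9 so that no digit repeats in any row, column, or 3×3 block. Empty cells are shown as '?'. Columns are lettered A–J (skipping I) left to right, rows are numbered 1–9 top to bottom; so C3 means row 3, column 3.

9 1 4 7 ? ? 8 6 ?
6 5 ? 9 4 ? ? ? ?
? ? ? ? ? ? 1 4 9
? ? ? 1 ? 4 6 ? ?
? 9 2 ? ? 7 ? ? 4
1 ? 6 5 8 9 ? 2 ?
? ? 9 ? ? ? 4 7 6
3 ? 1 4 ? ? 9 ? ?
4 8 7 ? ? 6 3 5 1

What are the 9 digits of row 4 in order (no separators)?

H2 = 3: row 2 has {4,5,6,9}; col 8 has {2,4,5,6,7}; box has {1,4,6,8,9} → only 3 remains.
G5 = 5: row 5 has {2,4,7,9}; col 7 has {1,3,4,6,8,9}; box has {2,4,6} → only 5 remains.
G6 = 7: row 6 has {1,2,5,6,8,9}; col 7 has {1,3,4,5,6,8,9}; box has {2,4,5,6} → only 7 remains.
J6 = 3: row 6 has {1,2,5,6,7,8,9}; col 9 has {1,4,6,9}; box has {2,4,5,6,7} → only 3 remains.
B7 = 2: row 7 has {4,6,7,9}; col 2 has {1,5,8,9}; box has {1,3,4,7,8,9} → only 2 remains.
B8 = 6: row 8 has {1,3,4,9}; col 2 has {1,2,5,8,9}; box has {1,2,3,4,7,8,9} → only 6 remains.
H8 = 8: row 8 has {1,3,4,6,9}; col 8 has {2,3,4,5,6,7}; box has {1,3,4,5,6,7,9} → only 8 remains.
J8 = 2: row 8 has {1,3,4,6,8,9}; col 9 has {1,3,4,6,9}; box has {1,3,4,5,6,7,8,9} → only 2 remains.
D9 = 2: row 9 has {1,3,4,5,6,7,8}; col 4 has {1,4,5,7,9}; box has {4,6} → only 2 remains.
E9 = 9: row 9 has {1,2,3,4,5,6,7,8}; col 5 has {4,8}; box has {2,4,6} → only 9 remains.
J1 = 5: row 1 has {1,4,6,7,8,9}; col 9 has {1,2,3,4,6,9}; box has {1,3,4,6,8,9} → only 5 remains.
C2 = 8: row 2 has {3,4,5,6,9}; col 3 has {1,2,4,6,7,9}; box has {1,4,5,6,9} → only 8 remains.
G2 = 2: row 2 has {3,4,5,6,8,9}; col 7 has {1,3,4,5,6,7,8,9}; box has {1,3,4,5,6,8,9} → only 2 remains.
J2 = 7: row 2 has {2,3,4,5,6,8,9}; col 9 has {1,2,3,4,5,6,9}; box has {1,2,3,4,5,6,8,9} → only 7 remains.
C3 = 3: row 3 has {1,4,9}; col 3 has {1,2,4,6,7,8,9}; box has {1,4,5,6,8,9} → only 3 remains.
C4 = 5: row 4 has {1,4,6}; col 3 has {1,2,3,4,6,7,8,9}; box has {1,2,6,9} → only 5 remains.
H4 = 9: row 4 has {1,4,5,6}; col 8 has {2,3,4,5,6,7,8}; box has {2,3,4,5,6,7} → only 9 remains.
J4 = 8: row 4 has {1,4,5,6,9}; col 9 has {1,2,3,4,5,6,7,9}; box has {2,3,4,5,6,7,9} → only 8 remains.
A5 = 8: row 5 has {2,4,5,7,9}; col 1 has {1,3,4,6,9}; box has {1,2,5,6,9} → only 8 remains.
H5 = 1: row 5 has {2,4,5,7,8,9}; col 8 has {2,3,4,5,6,7,8,9}; box has {2,3,4,5,6,7,8,9} → only 1 remains.
B6 = 4: row 6 has {1,2,3,5,6,7,8,9}; col 2 has {1,2,5,6,8,9}; box has {1,2,5,6,8,9} → only 4 remains.
A7 = 5: row 7 has {2,4,6,7,9}; col 1 has {1,3,4,6,8,9}; box has {1,2,3,4,6,7,8,9} → only 5 remains.
F8 = 5: row 8 has {1,2,3,4,6,8,9}; col 6 has {4,6,7,9}; box has {2,4,6,9} → only 5 remains.
F2 = 1: row 2 has {2,3,4,5,6,7,8,9}; col 6 has {4,5,6,7,9}; box has {4,7,9} → only 1 remains.
B3 = 7: row 3 has {1,3,4,9}; col 2 has {1,2,4,5,6,8,9}; box has {1,3,4,5,6,8,9} → only 7 remains.
A4 = 7: row 4 has {1,4,5,6,8,9}; col 1 has {1,3,4,5,6,8,9}; box has {1,2,4,5,6,8,9} → only 7 remains.
B4 = 3: row 4 has {1,4,5,6,7,8,9}; col 2 has {1,2,4,5,6,7,8,9}; box has {1,2,4,5,6,7,8,9} → only 3 remains.
E4 = 2: row 4 has {1,3,4,5,6,7,8,9}; col 5 has {4,8,9}; box has {1,4,5,7,8,9} → only 2 remains.

735124698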